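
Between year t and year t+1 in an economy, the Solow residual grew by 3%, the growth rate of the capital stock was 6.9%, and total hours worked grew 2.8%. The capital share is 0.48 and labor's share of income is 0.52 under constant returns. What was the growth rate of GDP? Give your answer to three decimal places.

Labor's share = 1 − 0.48 = 0.52.
The capital stock: 0.48 × 6.9 = 3.312 pp.
Total hours worked: 0.52 × 2.8 = 1.456 pp.
Output growth = 3 + 4.768 = 7.768%.

7.768%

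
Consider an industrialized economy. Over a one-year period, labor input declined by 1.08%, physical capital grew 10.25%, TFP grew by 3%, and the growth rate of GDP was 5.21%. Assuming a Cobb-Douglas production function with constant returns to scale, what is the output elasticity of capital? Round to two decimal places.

The output elasticity of capital is 0.29.

gY = gA + α·gK + (1−α)·gL, so gY − gA − gL = α(gK − gL).
5.21 − 3 + 1.08 = α × (10.25 − (-1.08)).
3.29 = 11.33 α, so α = 0.2904.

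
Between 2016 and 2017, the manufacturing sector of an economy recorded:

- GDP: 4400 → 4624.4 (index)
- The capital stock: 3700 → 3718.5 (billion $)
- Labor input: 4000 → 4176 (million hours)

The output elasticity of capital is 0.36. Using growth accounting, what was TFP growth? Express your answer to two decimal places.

2.10%

GDP growth = (4624.4 − 4400) / 4400 = 5.1%.
The capital stock growth = (3718.5 − 3700) / 3700 = 0.5%.
Labor input growth = (4176 − 4000) / 4000 = 4.4%.
Labor's share = 1 − 0.36 = 0.64.
The capital stock: 0.36 × 0.5 = 0.18 pp.
Labor input: 0.64 × 4.4 = 2.816 pp.
TFP growth = 5.1 − 2.996 = 2.104%.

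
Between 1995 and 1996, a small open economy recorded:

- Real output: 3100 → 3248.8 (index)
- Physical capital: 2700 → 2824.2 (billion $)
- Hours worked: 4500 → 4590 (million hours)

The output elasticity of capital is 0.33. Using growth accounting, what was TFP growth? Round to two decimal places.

Real output growth = (3248.8 − 3100) / 3100 = 4.8%.
Physical capital growth = (2824.2 − 2700) / 2700 = 4.6%.
Hours worked growth = (4590 − 4500) / 4500 = 2%.
Labor's share = 1 − 0.33 = 0.67.
Physical capital: 0.33 × 4.6 = 1.518 pp.
Hours worked: 0.67 × 2 = 1.34 pp.
TFP growth = 4.8 − 2.858 = 1.942%.

TFP growth was 1.94%.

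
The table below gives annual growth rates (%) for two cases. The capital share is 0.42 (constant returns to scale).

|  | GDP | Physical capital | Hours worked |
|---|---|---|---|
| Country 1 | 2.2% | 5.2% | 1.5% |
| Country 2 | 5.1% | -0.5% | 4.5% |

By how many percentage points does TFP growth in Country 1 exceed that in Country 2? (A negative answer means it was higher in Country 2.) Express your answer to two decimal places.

Labor's share = 1 − 0.42 = 0.58.
Country 1: TFP = 2.2 − 2.184 − 0.87 = -0.854%.
Country 2: TFP = 5.1 + 0.21 − 2.61 = 2.7%.
Difference = -0.854 − (2.7) = -3.554 pp.

-3.55 percentage points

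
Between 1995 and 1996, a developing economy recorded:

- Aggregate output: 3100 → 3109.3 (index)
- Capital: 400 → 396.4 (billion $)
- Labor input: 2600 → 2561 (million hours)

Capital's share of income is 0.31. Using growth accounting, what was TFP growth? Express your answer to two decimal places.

Aggregate output growth = (3109.3 − 3100) / 3100 = 0.3%.
Capital growth = (396.4 − 400) / 400 = -0.9%.
Labor input growth = (2561 − 2600) / 2600 = -1.5%.
Labor's share = 1 − 0.31 = 0.69.
Capital: 0.31 × (-0.9) = -0.279 pp.
Labor input: 0.69 × (-1.5) = -1.035 pp.
TFP growth = 0.3 + 1.314 = 1.614%.

1.61%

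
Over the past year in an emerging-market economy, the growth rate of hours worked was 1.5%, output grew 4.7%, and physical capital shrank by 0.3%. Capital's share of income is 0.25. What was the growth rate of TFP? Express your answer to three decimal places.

Labor's share = 1 − 0.25 = 0.75.
Physical capital: 0.25 × (-0.3) = -0.075 pp.
Hours worked: 0.75 × 1.5 = 1.125 pp.
TFP growth = 4.7 − 1.05 = 3.65%.

TFP growth was 3.650%.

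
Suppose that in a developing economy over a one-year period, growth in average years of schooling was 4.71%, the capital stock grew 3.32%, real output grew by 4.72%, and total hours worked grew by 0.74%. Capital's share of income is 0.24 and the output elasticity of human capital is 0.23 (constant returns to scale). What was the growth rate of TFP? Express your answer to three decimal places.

TFP growth was 2.448%.

Labor's share = 1 − 0.24 − 0.23 = 0.53.
The capital stock: 0.24 × 3.32 = 0.7968 pp.
Average years of schooling: 0.23 × 4.71 = 1.0833 pp.
Total hours worked: 0.53 × 0.74 = 0.3922 pp.
TFP growth = 4.72 − 2.2723 = 2.4477%.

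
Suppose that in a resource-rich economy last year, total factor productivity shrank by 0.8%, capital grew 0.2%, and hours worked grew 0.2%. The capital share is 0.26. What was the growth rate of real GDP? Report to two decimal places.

-0.60%

Labor's share = 1 − 0.26 = 0.74.
Capital: 0.26 × 0.2 = 0.052 pp.
Hours worked: 0.74 × 0.2 = 0.148 pp.
Output growth = -0.8 + 0.2 = -0.6%.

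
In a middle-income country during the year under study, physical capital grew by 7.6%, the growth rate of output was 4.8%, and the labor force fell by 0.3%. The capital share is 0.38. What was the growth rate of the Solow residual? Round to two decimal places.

2.10%

Labor's share = 1 − 0.38 = 0.62.
Physical capital: 0.38 × 7.6 = 2.888 pp.
The labor force: 0.62 × (-0.3) = -0.186 pp.
TFP growth = 4.8 − 2.702 = 2.098%.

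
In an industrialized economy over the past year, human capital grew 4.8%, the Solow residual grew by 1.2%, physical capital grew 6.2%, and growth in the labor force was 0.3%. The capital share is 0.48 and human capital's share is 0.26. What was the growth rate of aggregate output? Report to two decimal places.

5.50%

Labor's share = 1 − 0.48 − 0.26 = 0.26.
Physical capital: 0.48 × 6.2 = 2.976 pp.
Human capital: 0.26 × 4.8 = 1.248 pp.
The labor force: 0.26 × 0.3 = 0.078 pp.
Output growth = 1.2 + 4.302 = 5.502%.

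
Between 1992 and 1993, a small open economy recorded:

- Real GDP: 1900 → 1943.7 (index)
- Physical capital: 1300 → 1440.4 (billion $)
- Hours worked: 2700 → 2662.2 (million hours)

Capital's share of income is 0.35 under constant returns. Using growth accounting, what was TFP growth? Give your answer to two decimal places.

-0.57%

Real GDP growth = (1943.7 − 1900) / 1900 = 2.3%.
Physical capital growth = (1440.4 − 1300) / 1300 = 10.8%.
Hours worked growth = (2662.2 − 2700) / 2700 = -1.4%.
Labor's share = 1 − 0.35 = 0.65.
Physical capital: 0.35 × 10.8 = 3.78 pp.
Hours worked: 0.65 × (-1.4) = -0.91 pp.
TFP growth = 2.3 − 2.87 = -0.57%.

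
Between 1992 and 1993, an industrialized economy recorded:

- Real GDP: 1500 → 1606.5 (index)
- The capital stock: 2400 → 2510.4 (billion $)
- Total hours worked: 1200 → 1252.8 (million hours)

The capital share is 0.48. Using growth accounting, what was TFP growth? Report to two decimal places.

Real GDP growth = (1606.5 − 1500) / 1500 = 7.1%.
The capital stock growth = (2510.4 − 2400) / 2400 = 4.6%.
Total hours worked growth = (1252.8 − 1200) / 1200 = 4.4%.
Labor's share = 1 − 0.48 = 0.52.
The capital stock: 0.48 × 4.6 = 2.208 pp.
Total hours worked: 0.52 × 4.4 = 2.288 pp.
TFP growth = 7.1 − 4.496 = 2.604%.

TFP grew 2.60%.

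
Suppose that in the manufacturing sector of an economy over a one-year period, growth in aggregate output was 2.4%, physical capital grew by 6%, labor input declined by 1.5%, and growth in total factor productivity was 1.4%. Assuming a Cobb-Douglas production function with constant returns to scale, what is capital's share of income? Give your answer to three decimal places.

gY = gA + α·gK + (1−α)·gL, so gY − gA − gL = α(gK − gL).
2.4 − 1.4 + 1.5 = α × (6 − (-1.5)).
2.5 = 7.5 α, so α = 0.33333.

Capital's share of income is 0.333.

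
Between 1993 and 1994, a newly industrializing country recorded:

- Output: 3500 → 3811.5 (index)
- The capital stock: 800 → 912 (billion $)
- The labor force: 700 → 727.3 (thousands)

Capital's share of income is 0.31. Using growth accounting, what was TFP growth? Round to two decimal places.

Output growth = (3811.5 − 3500) / 3500 = 8.9%.
The capital stock growth = (912 − 800) / 800 = 14%.
The labor force growth = (727.3 − 700) / 700 = 3.9%.
Labor's share = 1 − 0.31 = 0.69.
The capital stock: 0.31 × 14 = 4.34 pp.
The labor force: 0.69 × 3.9 = 2.691 pp.
TFP growth = 8.9 − 7.031 = 1.869%.

TFP growth was 1.87%.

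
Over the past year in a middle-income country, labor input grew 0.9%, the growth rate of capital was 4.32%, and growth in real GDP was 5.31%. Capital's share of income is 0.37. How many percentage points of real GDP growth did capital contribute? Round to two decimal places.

Contribution = share × growth = 0.37 × 4.32 = 1.5984 pp.

1.60 pp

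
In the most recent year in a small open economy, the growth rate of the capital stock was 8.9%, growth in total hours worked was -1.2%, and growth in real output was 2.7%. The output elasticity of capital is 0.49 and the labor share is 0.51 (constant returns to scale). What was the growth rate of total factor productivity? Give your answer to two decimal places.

-1.05%

Labor's share = 1 − 0.49 = 0.51.
The capital stock: 0.49 × 8.9 = 4.361 pp.
Total hours worked: 0.51 × (-1.2) = -0.612 pp.
TFP growth = 2.7 − 3.749 = -1.049%.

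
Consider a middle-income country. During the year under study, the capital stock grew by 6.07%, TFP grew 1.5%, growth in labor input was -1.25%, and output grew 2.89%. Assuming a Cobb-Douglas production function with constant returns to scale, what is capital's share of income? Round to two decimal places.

gY = gA + α·gK + (1−α)·gL, so gY − gA − gL = α(gK − gL).
2.89 − 1.5 + 1.25 = α × (6.07 − (-1.25)).
2.64 = 7.32 α, so α = 0.3607.

Capital's share of income is 0.36.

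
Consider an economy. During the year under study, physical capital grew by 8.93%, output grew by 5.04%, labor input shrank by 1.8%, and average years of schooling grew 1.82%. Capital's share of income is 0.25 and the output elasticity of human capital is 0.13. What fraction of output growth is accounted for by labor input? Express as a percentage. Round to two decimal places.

Labor input accounted for -22.14% of growth.

Labor's share = 1 − 0.25 − 0.13 = 0.62.
Labor input contributed 0.62 × (-1.8) = -1.116 pp.
Share of growth = -1.116 / 5.04 × 100 = -22.1429%.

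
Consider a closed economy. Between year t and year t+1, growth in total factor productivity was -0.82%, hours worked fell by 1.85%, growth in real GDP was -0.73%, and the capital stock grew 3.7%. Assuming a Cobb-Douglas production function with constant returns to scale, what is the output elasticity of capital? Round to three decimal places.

The output elasticity of capital is 0.350.

gY = gA + α·gK + (1−α)·gL, so gY − gA − gL = α(gK − gL).
-0.73 + 0.82 + 1.85 = α × (3.7 − (-1.85)).
1.94 = 5.55 α, so α = 0.34955.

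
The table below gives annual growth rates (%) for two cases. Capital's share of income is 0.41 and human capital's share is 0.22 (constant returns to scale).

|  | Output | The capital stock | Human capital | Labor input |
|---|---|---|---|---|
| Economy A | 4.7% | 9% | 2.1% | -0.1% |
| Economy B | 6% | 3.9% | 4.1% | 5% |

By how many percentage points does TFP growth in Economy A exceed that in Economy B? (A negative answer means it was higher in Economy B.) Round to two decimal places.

-1.06 percentage points

Labor's share = 1 − 0.41 − 0.22 = 0.37.
Economy A: TFP = 4.7 − 3.69 − 0.462 + 0.037 = 0.585%.
Economy B: TFP = 6 − 1.599 − 0.902 − 1.85 = 1.649%.
Difference = 0.585 − (1.649) = -1.064 pp.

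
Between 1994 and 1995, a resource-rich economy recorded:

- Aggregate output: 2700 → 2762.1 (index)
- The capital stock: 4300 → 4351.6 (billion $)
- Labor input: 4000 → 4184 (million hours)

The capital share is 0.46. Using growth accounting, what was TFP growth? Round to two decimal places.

-0.74%

Aggregate output growth = (2762.1 − 2700) / 2700 = 2.3%.
The capital stock growth = (4351.6 − 4300) / 4300 = 1.2%.
Labor input growth = (4184 − 4000) / 4000 = 4.6%.
Labor's share = 1 − 0.46 = 0.54.
The capital stock: 0.46 × 1.2 = 0.552 pp.
Labor input: 0.54 × 4.6 = 2.484 pp.
TFP growth = 2.3 − 3.036 = -0.736%.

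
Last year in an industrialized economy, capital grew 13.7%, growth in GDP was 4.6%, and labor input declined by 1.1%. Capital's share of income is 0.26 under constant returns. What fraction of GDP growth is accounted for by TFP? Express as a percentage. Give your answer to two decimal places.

Labor's share = 1 − 0.26 = 0.74.
Capital: 0.26 × 13.7 = 3.562 pp.
Labor input: 0.74 × (-1.1) = -0.814 pp.
TFP growth = 4.6 − 2.748 = 1.852%.
TFP share of growth = 1.852 / 4.6 × 100 = 40.2609%.

TFP accounted for 40.26% of growth.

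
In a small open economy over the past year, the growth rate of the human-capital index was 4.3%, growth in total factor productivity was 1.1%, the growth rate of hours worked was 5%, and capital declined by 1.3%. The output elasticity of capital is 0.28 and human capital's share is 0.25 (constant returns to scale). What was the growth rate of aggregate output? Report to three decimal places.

Labor's share = 1 − 0.28 − 0.25 = 0.47.
Capital: 0.28 × (-1.3) = -0.364 pp.
The human-capital index: 0.25 × 4.3 = 1.075 pp.
Hours worked: 0.47 × 5 = 2.35 pp.
Output growth = 1.1 + 3.061 = 4.161%.

4.161%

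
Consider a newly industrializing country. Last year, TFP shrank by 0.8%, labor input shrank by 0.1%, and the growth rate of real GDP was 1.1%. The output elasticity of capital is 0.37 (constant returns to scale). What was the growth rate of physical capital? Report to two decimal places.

Labor's share = 1 − 0.37 = 0.63.
gY = gA + 0.63×(-0.1) + 0.37×g.
0.37×g = 1.1 + 0.8 + 0.063 = 1.963.
g = 1.963 / 0.37 = 5.3054%.

Physical capital growth was 5.31%.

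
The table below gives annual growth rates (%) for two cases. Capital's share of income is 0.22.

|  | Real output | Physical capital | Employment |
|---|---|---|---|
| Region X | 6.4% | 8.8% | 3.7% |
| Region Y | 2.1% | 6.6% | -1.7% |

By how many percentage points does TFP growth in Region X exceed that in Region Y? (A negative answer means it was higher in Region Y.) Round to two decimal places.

Labor's share = 1 − 0.22 = 0.78.
Region X: TFP = 6.4 − 1.936 − 2.886 = 1.578%.
Region Y: TFP = 2.1 − 1.452 + 1.326 = 1.974%.
Difference = 1.578 − (1.974) = -0.396 pp.

-0.40 percentage points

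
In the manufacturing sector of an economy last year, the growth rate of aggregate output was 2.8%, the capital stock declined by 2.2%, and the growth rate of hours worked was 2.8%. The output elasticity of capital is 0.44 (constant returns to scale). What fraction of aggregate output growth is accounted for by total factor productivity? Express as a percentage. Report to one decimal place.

Labor's share = 1 − 0.44 = 0.56.
The capital stock: 0.44 × (-2.2) = -0.968 pp.
Hours worked: 0.56 × 2.8 = 1.568 pp.
TFP growth = 2.8 − 0.6 = 2.2%.
TFP share of growth = 2.2 / 2.8 × 100 = 78.571%.

78.6%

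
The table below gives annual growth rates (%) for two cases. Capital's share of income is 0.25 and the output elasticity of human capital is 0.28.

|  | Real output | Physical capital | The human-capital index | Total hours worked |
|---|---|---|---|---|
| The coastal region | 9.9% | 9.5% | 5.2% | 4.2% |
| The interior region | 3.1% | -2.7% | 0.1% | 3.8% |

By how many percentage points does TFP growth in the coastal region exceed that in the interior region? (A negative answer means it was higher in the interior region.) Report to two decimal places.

Labor's share = 1 − 0.25 − 0.28 = 0.47.
The coastal region: TFP = 9.9 − 2.375 − 1.456 − 1.974 = 4.095%.
The interior region: TFP = 3.1 + 0.675 − 0.028 − 1.786 = 1.961%.
Difference = 4.095 − (1.961) = 2.134 pp.

2.13 percentage points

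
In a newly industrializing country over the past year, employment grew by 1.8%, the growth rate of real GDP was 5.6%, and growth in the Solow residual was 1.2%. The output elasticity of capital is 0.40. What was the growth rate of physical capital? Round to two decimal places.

Physical capital growth was 8.30%.

Labor's share = 1 − 0.4 = 0.6.
gY = gA + 0.6×1.8 + 0.4×g.
0.4×g = 5.6 − 1.2 − 1.08 = 3.32.
g = 3.32 / 0.4 = 8.3%.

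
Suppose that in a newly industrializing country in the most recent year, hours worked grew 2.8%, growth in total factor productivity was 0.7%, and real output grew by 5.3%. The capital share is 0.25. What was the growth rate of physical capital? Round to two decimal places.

Labor's share = 1 − 0.25 = 0.75.
gY = gA + 0.75×2.8 + 0.25×g.
0.25×g = 5.3 − 0.7 − 2.1 = 2.5.
g = 2.5 / 0.25 = 10%.

10.00%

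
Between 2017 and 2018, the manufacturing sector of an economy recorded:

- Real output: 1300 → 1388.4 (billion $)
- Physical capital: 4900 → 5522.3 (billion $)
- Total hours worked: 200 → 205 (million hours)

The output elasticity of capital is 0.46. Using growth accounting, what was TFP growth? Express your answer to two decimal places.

-0.39%

Real output growth = (1388.4 − 1300) / 1300 = 6.8%.
Physical capital growth = (5522.3 − 4900) / 4900 = 12.7%.
Total hours worked growth = (205 − 200) / 200 = 2.5%.
Labor's share = 1 − 0.46 = 0.54.
Physical capital: 0.46 × 12.7 = 5.842 pp.
Total hours worked: 0.54 × 2.5 = 1.35 pp.
TFP growth = 6.8 − 7.192 = -0.392%.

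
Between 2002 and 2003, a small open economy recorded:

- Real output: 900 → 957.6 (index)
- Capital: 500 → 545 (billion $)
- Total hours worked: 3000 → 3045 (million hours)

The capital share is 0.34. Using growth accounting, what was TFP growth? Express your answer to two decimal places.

2.35%

Real output growth = (957.6 − 900) / 900 = 6.4%.
Capital growth = (545 − 500) / 500 = 9%.
Total hours worked growth = (3045 − 3000) / 3000 = 1.5%.
Labor's share = 1 − 0.34 = 0.66.
Capital: 0.34 × 9 = 3.06 pp.
Total hours worked: 0.66 × 1.5 = 0.99 pp.
TFP growth = 6.4 − 4.05 = 2.35%.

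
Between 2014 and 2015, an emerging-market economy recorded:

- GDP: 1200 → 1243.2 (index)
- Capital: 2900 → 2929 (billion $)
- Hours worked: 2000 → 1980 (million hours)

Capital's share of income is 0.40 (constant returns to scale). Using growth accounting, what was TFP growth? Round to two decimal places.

TFP growth was 3.80%.

GDP growth = (1243.2 − 1200) / 1200 = 3.6%.
Capital growth = (2929 − 2900) / 2900 = 1%.
Hours worked growth = (1980 − 2000) / 2000 = -1%.
Labor's share = 1 − 0.4 = 0.6.
Capital: 0.4 × 1 = 0.4 pp.
Hours worked: 0.6 × (-1) = -0.6 pp.
TFP growth = 3.6 + 0.2 = 3.8%.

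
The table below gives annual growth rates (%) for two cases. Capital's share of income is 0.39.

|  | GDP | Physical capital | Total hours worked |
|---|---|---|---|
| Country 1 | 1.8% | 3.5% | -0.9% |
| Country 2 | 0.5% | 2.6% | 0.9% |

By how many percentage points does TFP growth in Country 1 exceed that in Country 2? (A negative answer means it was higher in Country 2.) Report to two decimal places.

2.05 percentage points

Labor's share = 1 − 0.39 = 0.61.
Country 1: TFP = 1.8 − 1.365 + 0.549 = 0.984%.
Country 2: TFP = 0.5 − 1.014 − 0.549 = -1.063%.
Difference = 0.984 − (-1.063) = 2.047 pp.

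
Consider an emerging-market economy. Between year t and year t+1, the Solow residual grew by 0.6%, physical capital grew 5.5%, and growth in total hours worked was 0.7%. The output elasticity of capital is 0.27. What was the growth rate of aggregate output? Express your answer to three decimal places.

Aggregate output grew 2.596%.

Labor's share = 1 − 0.27 = 0.73.
Physical capital: 0.27 × 5.5 = 1.485 pp.
Total hours worked: 0.73 × 0.7 = 0.511 pp.
Output growth = 0.6 + 1.996 = 2.596%.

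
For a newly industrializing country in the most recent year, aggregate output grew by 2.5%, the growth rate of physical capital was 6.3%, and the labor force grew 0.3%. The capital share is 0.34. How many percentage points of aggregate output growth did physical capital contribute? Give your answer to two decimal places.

2.14

Contribution = share × growth = 0.34 × 6.3 = 2.142 pp.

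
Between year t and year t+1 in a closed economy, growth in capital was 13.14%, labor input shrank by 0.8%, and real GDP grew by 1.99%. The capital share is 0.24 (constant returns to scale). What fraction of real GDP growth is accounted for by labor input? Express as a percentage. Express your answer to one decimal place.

Labor input accounted for -30.6% of growth.

Labor's share = 1 − 0.24 = 0.76.
Labor input contributed 0.76 × (-0.8) = -0.608 pp.
Share of growth = -0.608 / 1.99 × 100 = -30.553%.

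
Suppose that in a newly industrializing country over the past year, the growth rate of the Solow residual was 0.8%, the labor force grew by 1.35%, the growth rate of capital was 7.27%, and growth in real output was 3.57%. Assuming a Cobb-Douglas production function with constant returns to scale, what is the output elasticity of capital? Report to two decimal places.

gY = gA + α·gK + (1−α)·gL, so gY − gA − gL = α(gK − gL).
3.57 − 0.8 − 1.35 = α × (7.27 − 1.35).
1.42 = 5.92 α, so α = 0.2399.

α = 0.24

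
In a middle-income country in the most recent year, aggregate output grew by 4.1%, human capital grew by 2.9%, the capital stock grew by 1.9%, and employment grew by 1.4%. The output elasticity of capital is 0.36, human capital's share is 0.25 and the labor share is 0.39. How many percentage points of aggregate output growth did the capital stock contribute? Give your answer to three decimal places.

0.684

Contribution = share × growth = 0.36 × 1.9 = 0.684 pp.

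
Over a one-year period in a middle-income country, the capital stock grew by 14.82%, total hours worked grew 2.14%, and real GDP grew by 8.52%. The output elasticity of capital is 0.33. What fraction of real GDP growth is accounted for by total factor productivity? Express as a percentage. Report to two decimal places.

Labor's share = 1 − 0.33 = 0.67.
The capital stock: 0.33 × 14.82 = 4.8906 pp.
Total hours worked: 0.67 × 2.14 = 1.4338 pp.
TFP growth = 8.52 − 6.3244 = 2.1956%.
TFP share of growth = 2.1956 / 8.52 × 100 = 25.77%.

Total factor productivity accounted for 25.77% of growth.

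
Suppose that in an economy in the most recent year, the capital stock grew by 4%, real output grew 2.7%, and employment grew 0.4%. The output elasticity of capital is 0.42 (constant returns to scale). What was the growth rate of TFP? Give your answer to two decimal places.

TFP grew 0.79%.

Labor's share = 1 − 0.42 = 0.58.
The capital stock: 0.42 × 4 = 1.68 pp.
Employment: 0.58 × 0.4 = 0.232 pp.
TFP growth = 2.7 − 1.912 = 0.788%.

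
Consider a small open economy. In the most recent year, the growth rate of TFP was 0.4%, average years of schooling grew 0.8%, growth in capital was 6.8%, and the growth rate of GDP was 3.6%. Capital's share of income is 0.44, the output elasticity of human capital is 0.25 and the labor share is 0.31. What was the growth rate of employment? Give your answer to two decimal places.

Labor's share = 1 − 0.44 − 0.25 = 0.31.
gY = gA + 0.44×6.8 + 0.25×0.8 + 0.31×g.
0.31×g = 3.6 − 0.4 − 3.192 = 0.008.
g = 0.008 / 0.31 = 0.0258%.

0.03%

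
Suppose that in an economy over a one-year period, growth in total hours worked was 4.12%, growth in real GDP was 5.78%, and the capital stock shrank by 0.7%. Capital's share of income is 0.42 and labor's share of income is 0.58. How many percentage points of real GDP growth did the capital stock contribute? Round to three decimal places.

Contribution = share × growth = 0.42 × (-0.7) = -0.294 pp.

-0.294 pp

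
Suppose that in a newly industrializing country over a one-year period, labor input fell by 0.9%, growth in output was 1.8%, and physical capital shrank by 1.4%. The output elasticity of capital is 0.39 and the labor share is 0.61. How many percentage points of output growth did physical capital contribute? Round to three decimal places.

Contribution = share × growth = 0.39 × (-1.4) = -0.546 pp.

-0.546 percentage points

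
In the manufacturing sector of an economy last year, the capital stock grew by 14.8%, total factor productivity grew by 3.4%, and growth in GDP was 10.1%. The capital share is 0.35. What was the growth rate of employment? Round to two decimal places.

2.34%

Labor's share = 1 − 0.35 = 0.65.
gY = gA + 0.35×14.8 + 0.65×g.
0.65×g = 10.1 − 3.4 − 5.18 = 1.52.
g = 1.52 / 0.65 = 2.3385%.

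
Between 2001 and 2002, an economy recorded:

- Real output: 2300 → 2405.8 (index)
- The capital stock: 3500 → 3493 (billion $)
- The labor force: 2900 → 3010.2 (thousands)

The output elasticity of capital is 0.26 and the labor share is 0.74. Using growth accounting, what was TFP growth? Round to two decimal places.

1.84%

Real output growth = (2405.8 − 2300) / 2300 = 4.6%.
The capital stock growth = (3493 − 3500) / 3500 = -0.2%.
The labor force growth = (3010.2 − 2900) / 2900 = 3.8%.
Labor's share = 1 − 0.26 = 0.74.
The capital stock: 0.26 × (-0.2) = -0.052 pp.
The labor force: 0.74 × 3.8 = 2.812 pp.
TFP growth = 4.6 − 2.76 = 1.84%.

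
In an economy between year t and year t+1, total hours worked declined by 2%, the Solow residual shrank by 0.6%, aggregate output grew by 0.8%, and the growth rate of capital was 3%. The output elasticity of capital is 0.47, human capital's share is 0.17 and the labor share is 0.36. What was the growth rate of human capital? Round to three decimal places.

Labor's share = 1 − 0.47 − 0.17 = 0.36.
gY = gA + 0.47×3 + 0.36×(-2) + 0.17×g.
0.17×g = 0.8 + 0.6 − 0.69 = 0.71.
g = 0.71 / 0.17 = 4.17647%.

4.176%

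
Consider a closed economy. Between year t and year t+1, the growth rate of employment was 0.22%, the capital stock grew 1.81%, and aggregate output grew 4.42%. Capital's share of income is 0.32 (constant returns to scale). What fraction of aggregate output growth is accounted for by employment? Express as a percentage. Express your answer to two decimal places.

Labor's share = 1 − 0.32 = 0.68.
Employment contributed 0.68 × 0.22 = 0.1496 pp.
Share of growth = 0.1496 / 4.42 × 100 = 3.3846%.

Employment accounted for 3.38% of growth.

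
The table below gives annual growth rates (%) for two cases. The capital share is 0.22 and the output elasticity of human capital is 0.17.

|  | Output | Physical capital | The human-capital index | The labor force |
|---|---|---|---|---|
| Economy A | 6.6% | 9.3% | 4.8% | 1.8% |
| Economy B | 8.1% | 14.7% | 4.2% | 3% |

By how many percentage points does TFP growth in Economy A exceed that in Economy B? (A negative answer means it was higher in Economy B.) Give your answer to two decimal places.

Labor's share = 1 − 0.22 − 0.17 = 0.61.
Economy A: TFP = 6.6 − 2.046 − 0.816 − 1.098 = 2.64%.
Economy B: TFP = 8.1 − 3.234 − 0.714 − 1.83 = 2.322%.
Difference = 2.64 − (2.322) = 0.318 pp.

0.32 percentage points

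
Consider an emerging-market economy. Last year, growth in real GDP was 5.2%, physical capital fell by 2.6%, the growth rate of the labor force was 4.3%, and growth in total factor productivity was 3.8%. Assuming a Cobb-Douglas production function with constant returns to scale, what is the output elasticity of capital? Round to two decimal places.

0.42

gY = gA + α·gK + (1−α)·gL, so gY − gA − gL = α(gK − gL).
5.2 − 3.8 − 4.3 = α × (-2.6 − 4.3).
-2.9 = -6.9 α, so α = 0.4203.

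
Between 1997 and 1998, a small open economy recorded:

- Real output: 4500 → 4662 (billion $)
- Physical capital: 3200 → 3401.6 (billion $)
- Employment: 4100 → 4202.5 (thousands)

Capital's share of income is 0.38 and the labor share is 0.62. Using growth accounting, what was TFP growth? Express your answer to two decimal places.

Real output growth = (4662 − 4500) / 4500 = 3.6%.
Physical capital growth = (3401.6 − 3200) / 3200 = 6.3%.
Employment growth = (4202.5 − 4100) / 4100 = 2.5%.
Labor's share = 1 − 0.38 = 0.62.
Physical capital: 0.38 × 6.3 = 2.394 pp.
Employment: 0.62 × 2.5 = 1.55 pp.
TFP growth = 3.6 − 3.944 = -0.344%.

-0.34%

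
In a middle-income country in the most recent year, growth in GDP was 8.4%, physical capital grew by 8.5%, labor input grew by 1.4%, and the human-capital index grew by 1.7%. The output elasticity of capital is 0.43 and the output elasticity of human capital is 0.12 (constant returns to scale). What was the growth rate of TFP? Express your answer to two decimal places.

Labor's share = 1 − 0.43 − 0.12 = 0.45.
Physical capital: 0.43 × 8.5 = 3.655 pp.
The human-capital index: 0.12 × 1.7 = 0.204 pp.
Labor input: 0.45 × 1.4 = 0.63 pp.
TFP growth = 8.4 − 4.489 = 3.911%.

TFP growth was 3.91%.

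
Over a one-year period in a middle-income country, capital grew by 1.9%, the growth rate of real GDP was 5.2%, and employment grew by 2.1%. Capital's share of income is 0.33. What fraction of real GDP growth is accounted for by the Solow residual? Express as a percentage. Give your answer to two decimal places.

60.88%

Labor's share = 1 − 0.33 = 0.67.
Capital: 0.33 × 1.9 = 0.627 pp.
Employment: 0.67 × 2.1 = 1.407 pp.
TFP growth = 5.2 − 2.034 = 3.166%.
TFP share of growth = 3.166 / 5.2 × 100 = 60.8846%.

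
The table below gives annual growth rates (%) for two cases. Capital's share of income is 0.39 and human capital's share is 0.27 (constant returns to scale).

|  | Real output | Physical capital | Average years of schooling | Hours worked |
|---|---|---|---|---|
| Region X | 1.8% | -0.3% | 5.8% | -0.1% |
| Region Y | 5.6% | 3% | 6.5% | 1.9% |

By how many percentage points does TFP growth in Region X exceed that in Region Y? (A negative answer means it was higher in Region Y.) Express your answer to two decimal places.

-1.64 percentage points

Labor's share = 1 − 0.39 − 0.27 = 0.34.
Region X: TFP = 1.8 + 0.117 − 1.566 + 0.034 = 0.385%.
Region Y: TFP = 5.6 − 1.17 − 1.755 − 0.646 = 2.029%.
Difference = 0.385 − (2.029) = -1.644 pp.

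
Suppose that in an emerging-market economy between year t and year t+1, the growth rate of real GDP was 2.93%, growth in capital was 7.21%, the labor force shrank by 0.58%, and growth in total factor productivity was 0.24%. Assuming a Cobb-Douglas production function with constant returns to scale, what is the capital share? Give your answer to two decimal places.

The capital share is 0.42.

gY = gA + α·gK + (1−α)·gL, so gY − gA − gL = α(gK − gL).
2.93 − 0.24 + 0.58 = α × (7.21 − (-0.58)).
3.27 = 7.79 α, so α = 0.4198.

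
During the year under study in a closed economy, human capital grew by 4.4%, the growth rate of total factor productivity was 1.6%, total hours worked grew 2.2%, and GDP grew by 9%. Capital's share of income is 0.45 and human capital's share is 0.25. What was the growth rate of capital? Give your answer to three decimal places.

Labor's share = 1 − 0.45 − 0.25 = 0.3.
gY = gA + 0.25×4.4 + 0.3×2.2 + 0.45×g.
0.45×g = 9 − 1.6 − 1.76 = 5.64.
g = 5.64 / 0.45 = 12.53333%.

12.533%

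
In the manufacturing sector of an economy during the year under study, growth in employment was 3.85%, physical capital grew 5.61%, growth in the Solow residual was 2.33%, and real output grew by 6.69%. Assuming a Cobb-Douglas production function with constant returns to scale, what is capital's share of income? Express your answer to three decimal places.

gY = gA + α·gK + (1−α)·gL, so gY − gA − gL = α(gK − gL).
6.69 − 2.33 − 3.85 = α × (5.61 − 3.85).
0.51 = 1.76 α, so α = 0.28977.

0.290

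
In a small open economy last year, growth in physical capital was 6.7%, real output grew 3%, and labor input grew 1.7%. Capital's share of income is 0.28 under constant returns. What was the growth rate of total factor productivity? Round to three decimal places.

Labor's share = 1 − 0.28 = 0.72.
Physical capital: 0.28 × 6.7 = 1.876 pp.
Labor input: 0.72 × 1.7 = 1.224 pp.
TFP growth = 3 − 3.1 = -0.1%.

-0.100%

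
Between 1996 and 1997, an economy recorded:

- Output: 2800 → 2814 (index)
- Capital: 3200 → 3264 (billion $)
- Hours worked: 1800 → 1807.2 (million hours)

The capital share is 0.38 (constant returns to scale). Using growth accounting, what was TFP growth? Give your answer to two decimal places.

Output growth = (2814 − 2800) / 2800 = 0.5%.
Capital growth = (3264 − 3200) / 3200 = 2%.
Hours worked growth = (1807.2 − 1800) / 1800 = 0.4%.
Labor's share = 1 − 0.38 = 0.62.
Capital: 0.38 × 2 = 0.76 pp.
Hours worked: 0.62 × 0.4 = 0.248 pp.
TFP growth = 0.5 − 1.008 = -0.508%.

-0.51%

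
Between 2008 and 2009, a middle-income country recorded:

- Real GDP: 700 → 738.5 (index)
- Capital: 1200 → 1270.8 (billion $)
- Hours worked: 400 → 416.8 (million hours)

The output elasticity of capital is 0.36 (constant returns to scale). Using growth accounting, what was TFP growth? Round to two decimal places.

Real GDP growth = (738.5 − 700) / 700 = 5.5%.
Capital growth = (1270.8 − 1200) / 1200 = 5.9%.
Hours worked growth = (416.8 − 400) / 400 = 4.2%.
Labor's share = 1 − 0.36 = 0.64.
Capital: 0.36 × 5.9 = 2.124 pp.
Hours worked: 0.64 × 4.2 = 2.688 pp.
TFP growth = 5.5 − 4.812 = 0.688%.

0.69%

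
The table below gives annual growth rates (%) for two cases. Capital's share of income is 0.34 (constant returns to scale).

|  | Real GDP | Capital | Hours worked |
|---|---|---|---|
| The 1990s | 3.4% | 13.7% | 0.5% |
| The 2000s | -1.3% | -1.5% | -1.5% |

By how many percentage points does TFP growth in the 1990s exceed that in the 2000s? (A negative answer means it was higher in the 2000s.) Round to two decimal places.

-1.79 percentage points

Labor's share = 1 − 0.34 = 0.66.
The 1990s: TFP = 3.4 − 4.658 − 0.33 = -1.588%.
The 2000s: TFP = -1.3 + 0.51 + 0.99 = 0.2%.
Difference = -1.588 − (0.2) = -1.788 pp.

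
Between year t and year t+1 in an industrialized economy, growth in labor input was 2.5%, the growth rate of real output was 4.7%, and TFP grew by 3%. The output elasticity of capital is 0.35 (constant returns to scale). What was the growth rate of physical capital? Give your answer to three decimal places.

Labor's share = 1 − 0.35 = 0.65.
gY = gA + 0.65×2.5 + 0.35×g.
0.35×g = 4.7 − 3 − 1.625 = 0.075.
g = 0.075 / 0.35 = 0.21429%.

Physical capital grew 0.214%.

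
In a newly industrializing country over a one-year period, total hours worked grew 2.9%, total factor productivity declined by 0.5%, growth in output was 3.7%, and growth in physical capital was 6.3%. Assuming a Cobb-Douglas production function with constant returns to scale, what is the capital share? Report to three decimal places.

α = 0.382

gY = gA + α·gK + (1−α)·gL, so gY − gA − gL = α(gK − gL).
3.7 + 0.5 − 2.9 = α × (6.3 − 2.9).
1.3 = 3.4 α, so α = 0.38235.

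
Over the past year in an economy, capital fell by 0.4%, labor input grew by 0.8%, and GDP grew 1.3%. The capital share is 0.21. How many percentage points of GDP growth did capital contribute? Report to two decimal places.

-0.08

Contribution = share × growth = 0.21 × (-0.4) = -0.084 pp.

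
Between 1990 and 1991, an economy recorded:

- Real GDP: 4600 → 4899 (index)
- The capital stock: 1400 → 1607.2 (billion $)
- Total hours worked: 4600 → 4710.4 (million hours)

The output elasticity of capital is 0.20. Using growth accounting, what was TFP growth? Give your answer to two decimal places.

TFP grew 1.62%.

Real GDP growth = (4899 − 4600) / 4600 = 6.5%.
The capital stock growth = (1607.2 − 1400) / 1400 = 14.8%.
Total hours worked growth = (4710.4 − 4600) / 4600 = 2.4%.
Labor's share = 1 − 0.2 = 0.8.
The capital stock: 0.2 × 14.8 = 2.96 pp.
Total hours worked: 0.8 × 2.4 = 1.92 pp.
TFP growth = 6.5 − 4.88 = 1.62%.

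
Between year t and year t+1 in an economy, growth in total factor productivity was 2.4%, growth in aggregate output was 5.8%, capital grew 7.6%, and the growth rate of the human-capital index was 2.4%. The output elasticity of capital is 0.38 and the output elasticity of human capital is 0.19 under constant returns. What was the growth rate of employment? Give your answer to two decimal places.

Employment grew 0.13%.

Labor's share = 1 − 0.38 − 0.19 = 0.43.
gY = gA + 0.38×7.6 + 0.19×2.4 + 0.43×g.
0.43×g = 5.8 − 2.4 − 3.344 = 0.056.
g = 0.056 / 0.43 = 0.1302%.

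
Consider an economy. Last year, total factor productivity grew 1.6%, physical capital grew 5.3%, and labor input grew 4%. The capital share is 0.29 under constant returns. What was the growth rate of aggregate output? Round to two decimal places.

Labor's share = 1 − 0.29 = 0.71.
Physical capital: 0.29 × 5.3 = 1.537 pp.
Labor input: 0.71 × 4 = 2.84 pp.
Output growth = 1.6 + 4.377 = 5.977%.

5.98%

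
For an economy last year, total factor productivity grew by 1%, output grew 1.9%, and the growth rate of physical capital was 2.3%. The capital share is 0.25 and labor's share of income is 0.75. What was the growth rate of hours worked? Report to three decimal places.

0.433%

Labor's share = 1 − 0.25 = 0.75.
gY = gA + 0.25×2.3 + 0.75×g.
0.75×g = 1.9 − 1 − 0.575 = 0.325.
g = 0.325 / 0.75 = 0.43333%.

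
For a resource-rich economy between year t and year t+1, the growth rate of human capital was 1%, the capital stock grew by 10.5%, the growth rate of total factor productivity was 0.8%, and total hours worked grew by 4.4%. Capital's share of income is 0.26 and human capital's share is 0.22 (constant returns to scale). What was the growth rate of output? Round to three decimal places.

Output grew 6.038%.

Labor's share = 1 − 0.26 − 0.22 = 0.52.
The capital stock: 0.26 × 10.5 = 2.73 pp.
Human capital: 0.22 × 1 = 0.22 pp.
Total hours worked: 0.52 × 4.4 = 2.288 pp.
Output growth = 0.8 + 5.238 = 6.038%.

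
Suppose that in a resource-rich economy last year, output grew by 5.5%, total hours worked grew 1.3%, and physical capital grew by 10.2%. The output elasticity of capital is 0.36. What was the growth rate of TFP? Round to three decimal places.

TFP grew 0.996%.

Labor's share = 1 − 0.36 = 0.64.
Physical capital: 0.36 × 10.2 = 3.672 pp.
Total hours worked: 0.64 × 1.3 = 0.832 pp.
TFP growth = 5.5 − 4.504 = 0.996%.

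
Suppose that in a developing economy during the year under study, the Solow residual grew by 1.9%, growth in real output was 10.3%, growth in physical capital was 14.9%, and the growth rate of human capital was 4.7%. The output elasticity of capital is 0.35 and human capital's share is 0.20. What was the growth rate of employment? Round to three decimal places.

Employment grew 4.989%.

Labor's share = 1 − 0.35 − 0.2 = 0.45.
gY = gA + 0.35×14.9 + 0.2×4.7 + 0.45×g.
0.45×g = 10.3 − 1.9 − 6.155 = 2.245.
g = 2.245 / 0.45 = 4.98889%.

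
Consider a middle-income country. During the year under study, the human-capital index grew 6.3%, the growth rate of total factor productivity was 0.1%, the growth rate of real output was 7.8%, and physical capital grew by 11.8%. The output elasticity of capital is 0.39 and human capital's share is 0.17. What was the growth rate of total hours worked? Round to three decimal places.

4.607%

Labor's share = 1 − 0.39 − 0.17 = 0.44.
gY = gA + 0.39×11.8 + 0.17×6.3 + 0.44×g.
0.44×g = 7.8 − 0.1 − 5.673 = 2.027.
g = 2.027 / 0.44 = 4.60682%.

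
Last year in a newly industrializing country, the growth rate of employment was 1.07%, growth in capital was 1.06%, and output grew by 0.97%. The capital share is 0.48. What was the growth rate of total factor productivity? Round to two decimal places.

Labor's share = 1 − 0.48 = 0.52.
Capital: 0.48 × 1.06 = 0.5088 pp.
Employment: 0.52 × 1.07 = 0.5564 pp.
TFP growth = 0.97 − 1.0652 = -0.0952%.

-0.10%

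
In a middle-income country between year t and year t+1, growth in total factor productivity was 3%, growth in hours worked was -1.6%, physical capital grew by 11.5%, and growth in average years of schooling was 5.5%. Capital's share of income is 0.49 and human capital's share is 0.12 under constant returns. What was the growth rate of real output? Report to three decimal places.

Labor's share = 1 − 0.49 − 0.12 = 0.39.
Physical capital: 0.49 × 11.5 = 5.635 pp.
Average years of schooling: 0.12 × 5.5 = 0.66 pp.
Hours worked: 0.39 × (-1.6) = -0.624 pp.
Output growth = 3 + 5.671 = 8.671%.

Real output grew 8.671%.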